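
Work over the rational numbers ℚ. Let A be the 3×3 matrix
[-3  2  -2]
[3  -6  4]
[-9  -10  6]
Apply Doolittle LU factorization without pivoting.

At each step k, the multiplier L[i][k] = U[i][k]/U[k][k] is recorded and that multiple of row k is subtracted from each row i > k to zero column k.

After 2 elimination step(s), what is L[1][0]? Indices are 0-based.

k=0: U[0][0]=-3
  eliminate (1,0): mult=-1, new row 1: (0, -4, 2); set L[1][0]=-1
  eliminate (2,0): mult=3, new row 2: (0, -16, 12); set L[2][0]=3
k=1: U[1][1]=-4
  eliminate (2,1): mult=4, new row 2: (0, 0, 4); set L[2][1]=4

L[1][0] = -1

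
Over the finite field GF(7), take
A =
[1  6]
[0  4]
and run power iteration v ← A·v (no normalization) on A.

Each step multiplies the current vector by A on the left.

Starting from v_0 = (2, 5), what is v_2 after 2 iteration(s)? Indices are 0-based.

v_0 = (2, 5).
v_1 = A·v_0 = (4, 6).
v_2 = A·v_1 = (5, 3).

v_2 = (5, 3)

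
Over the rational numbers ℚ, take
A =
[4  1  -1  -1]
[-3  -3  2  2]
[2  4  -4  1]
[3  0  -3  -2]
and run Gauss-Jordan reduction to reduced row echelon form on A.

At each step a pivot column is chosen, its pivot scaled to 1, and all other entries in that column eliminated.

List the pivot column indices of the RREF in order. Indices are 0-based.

[1] R0 /= 4  ⇒  (1, 1/4, -1/4, -1/4)
     R1 -= -3·R0  ⇒  (0, -9/4, 5/4, 5/4)
     R2 -= 2·R0  ⇒  (0, 7/2, -7/2, 3/2)
     R3 -= 3·R0  ⇒  (0, -3/4, -9/4, -5/4)
[2] R1 /= -9/4  ⇒  (0, 1, -5/9, -5/9)
     R0 -= 1/4·R1  ⇒  (1, 0, -1/9, -1/9)
     R2 -= 7/2·R1  ⇒  (0, 0, -14/9, 31/9)
     R3 -= -3/4·R1  ⇒  (0, 0, -8/3, -5/3)
[3] R2 /= -14/9  ⇒  (0, 0, 1, -31/14)
     R0 -= -1/9·R2  ⇒  (1, 0, 0, -5/14)
     R1 -= -5/9·R2  ⇒  (0, 1, 0, -25/14)
     R3 -= -8/3·R2  ⇒  (0, 0, 0, -53/7)
[4] R3 /= -53/7  ⇒  (0, 0, 0, 1)
     R0 -= -5/14·R3  ⇒  (1, 0, 0, 0)
     R1 -= -25/14·R3  ⇒  (0, 1, 0, 0)
     R2 -= -31/14·R3  ⇒  (0, 0, 1, 0)

pivot columns: 0, 1, 2, 3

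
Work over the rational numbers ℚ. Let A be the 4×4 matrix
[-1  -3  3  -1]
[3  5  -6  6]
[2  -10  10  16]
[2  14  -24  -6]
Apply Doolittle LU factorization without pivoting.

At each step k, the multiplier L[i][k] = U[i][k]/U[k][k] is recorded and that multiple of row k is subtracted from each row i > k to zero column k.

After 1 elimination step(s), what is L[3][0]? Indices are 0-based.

L[3][0] = -2

k=0: U[0][0]=-1
  eliminate (1,0): mult=-3, new row 1: (0, -4, 3, 3); set L[1][0]=-3
  eliminate (2,0): mult=-2, new row 2: (0, -16, 16, 14); set L[2][0]=-2
  eliminate (3,0): mult=-2, new row 3: (0, 8, -18, -8); set L[3][0]=-2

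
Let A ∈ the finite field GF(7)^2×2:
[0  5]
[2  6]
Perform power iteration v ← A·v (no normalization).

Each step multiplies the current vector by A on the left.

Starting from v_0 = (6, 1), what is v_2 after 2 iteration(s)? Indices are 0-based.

v_2 = (6, 6)

v_0 = (6, 1).
v_1 = A·v_0 = (5, 4).
v_2 = A·v_1 = (6, 6).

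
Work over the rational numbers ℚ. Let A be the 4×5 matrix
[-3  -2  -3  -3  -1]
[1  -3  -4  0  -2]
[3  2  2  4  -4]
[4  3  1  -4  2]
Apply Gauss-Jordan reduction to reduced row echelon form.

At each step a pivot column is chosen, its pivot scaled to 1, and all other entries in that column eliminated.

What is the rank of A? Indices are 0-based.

rank = 4

[1] R0 /= -3  ⇒  (1, 2/3, 1, 1, 1/3)
     R1 -= 1·R0  ⇒  (0, -11/3, -5, -1, -7/3)
     R2 -= 3·R0  ⇒  (0, 0, -1, 1, -5)
     R3 -= 4·R0  ⇒  (0, 1/3, -3, -8, 2/3)
[2] R1 /= -11/3  ⇒  (0, 1, 15/11, 3/11, 7/11)
     R0 -= 2/3·R1  ⇒  (1, 0, 1/11, 9/11, -1/11)
     R3 -= 1/3·R1  ⇒  (0, 0, -38/11, -89/11, 5/11)
[3] R2 /= -1  ⇒  (0, 0, 1, -1, 5)
     R0 -= 1/11·R2  ⇒  (1, 0, 0, 10/11, -6/11)
     R1 -= 15/11·R2  ⇒  (0, 1, 0, 18/11, -68/11)
     R3 -= -38/11·R2  ⇒  (0, 0, 0, -127/11, 195/11)
[4] R3 /= -127/11  ⇒  (0, 0, 0, 1, -195/127)
     R0 -= 10/11·R3  ⇒  (1, 0, 0, 0, 108/127)
     R1 -= 18/11·R3  ⇒  (0, 1, 0, 0, -466/127)
     R2 -= -1·R3  ⇒  (0, 0, 1, 0, 440/127)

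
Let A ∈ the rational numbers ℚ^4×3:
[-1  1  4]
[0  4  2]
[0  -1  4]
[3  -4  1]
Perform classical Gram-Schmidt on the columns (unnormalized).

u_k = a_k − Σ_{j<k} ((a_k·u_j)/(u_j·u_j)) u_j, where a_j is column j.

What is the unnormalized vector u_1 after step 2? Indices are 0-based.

u_1 = (-3/10, 4, -1, -1/10)

Step 1: u_0 = a_0 = (-1, 0, 0, 3).
Step 2: u_1 = a_1 − (-13/10)·u_0 = (-3/10, 4, -1, -1/10).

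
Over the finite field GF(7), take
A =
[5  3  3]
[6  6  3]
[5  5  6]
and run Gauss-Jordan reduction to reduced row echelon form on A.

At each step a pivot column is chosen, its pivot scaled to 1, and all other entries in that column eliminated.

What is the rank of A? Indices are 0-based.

rank = 2

step 1: normalize row 0 (÷5) = (1, 2, 2)
  row 1: subtract 6×row0 = (0, 1, 5)
  row 2: subtract 5×row0 = (0, 2, 3)
step 2: normalize row 1 (÷1) = (0, 1, 5)
  row 0: subtract 2×row1 = (1, 0, 6)
  row 2: subtract 2×row1 = (0, 0, 0)
skip col 2 (zero from row 2)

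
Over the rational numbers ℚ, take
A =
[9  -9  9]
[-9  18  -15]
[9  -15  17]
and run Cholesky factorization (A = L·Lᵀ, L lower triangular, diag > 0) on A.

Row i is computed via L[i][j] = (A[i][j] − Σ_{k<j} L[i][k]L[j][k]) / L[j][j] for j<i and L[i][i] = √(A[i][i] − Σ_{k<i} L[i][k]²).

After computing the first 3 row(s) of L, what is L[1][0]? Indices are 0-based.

Step 1: L[0][0] = √(9) = 3.
  L[1][0] = (-9) / L[0][0] = -3.
Step 2: L[1][1] = √(9) = 3.
  L[2][0] = (9) / L[0][0] = 3.
  L[2][1] = (-6) / L[1][1] = -2.
Step 3: L[2][2] = √(4) = 2.

L[1][0] = -3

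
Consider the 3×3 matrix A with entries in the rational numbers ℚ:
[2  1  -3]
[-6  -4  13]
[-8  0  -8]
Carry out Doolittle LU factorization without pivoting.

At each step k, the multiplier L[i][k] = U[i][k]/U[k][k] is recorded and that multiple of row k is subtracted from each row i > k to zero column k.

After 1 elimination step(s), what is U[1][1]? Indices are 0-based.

Step 1: pivot at (0,0) is 2.
  row1 ← row1 − (-3)·row0  ⇒  L[1][0]=-3, U row1=(0, -1, 4)
  row2 ← row2 − (-4)·row0  ⇒  L[2][0]=-4, U row2=(0, 4, -20)

U[1][1] = -1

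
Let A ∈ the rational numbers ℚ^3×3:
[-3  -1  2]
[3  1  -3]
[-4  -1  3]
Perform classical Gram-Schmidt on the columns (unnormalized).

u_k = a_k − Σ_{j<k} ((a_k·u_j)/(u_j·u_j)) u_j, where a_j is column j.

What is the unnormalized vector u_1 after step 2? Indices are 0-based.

Step 1: u_0 = a_0 = (-3, 3, -4).
Step 2: u_1 = a_1 − (5/17)·u_0 = (-2/17, 2/17, 3/17).

u_1 = (-2/17, 2/17, 3/17)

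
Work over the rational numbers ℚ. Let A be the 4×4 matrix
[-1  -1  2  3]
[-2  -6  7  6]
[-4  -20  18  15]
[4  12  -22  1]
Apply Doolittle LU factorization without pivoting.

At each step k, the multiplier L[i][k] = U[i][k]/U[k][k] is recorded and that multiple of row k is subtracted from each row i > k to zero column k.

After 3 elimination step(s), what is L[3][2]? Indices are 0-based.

L[3][2] = 4

[col 0] pivot -1
  R1 -= 2*R0 → (0, -4, 3, 0)  (L[1][0] := 2)
  R2 -= 4*R0 → (0, -16, 10, 3)  (L[2][0] := 4)
  R3 -= -4*R0 → (0, 8, -14, 13)  (L[3][0] := -4)
[col 1] pivot -4
  R2 -= 4*R1 → (0, 0, -2, 3)  (L[2][1] := 4)
  R3 -= -2*R1 → (0, 0, -8, 13)  (L[3][1] := -2)
[col 2] pivot -2
  R3 -= 4*R2 → (0, 0, 0, 1)  (L[3][2] := 4)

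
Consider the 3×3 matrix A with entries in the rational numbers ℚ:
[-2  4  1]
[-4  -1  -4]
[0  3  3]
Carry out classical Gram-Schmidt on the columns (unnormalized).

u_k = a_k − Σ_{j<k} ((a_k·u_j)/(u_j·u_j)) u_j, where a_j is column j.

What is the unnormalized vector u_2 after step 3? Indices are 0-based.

u_2 = (-3/7, 3/14, 9/14)

Step 1: u_0 = a_0 = (-2, -4, 0).
Step 2: u_1 = a_1 − (-1/5)·u_0 = (18/5, -9/5, 3).
Step 3: u_2 = a_2 − (7/10)·u_0 − (11/14)·u_1 = (-3/7, 3/14, 9/14).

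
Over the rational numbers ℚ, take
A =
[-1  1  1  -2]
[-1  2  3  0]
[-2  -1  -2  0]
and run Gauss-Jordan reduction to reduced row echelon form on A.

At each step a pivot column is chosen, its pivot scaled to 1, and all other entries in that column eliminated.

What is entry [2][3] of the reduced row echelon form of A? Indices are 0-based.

pivot(0,0)=-1: scale R0 → (1, -1, -1, 2)
  clear (1,0): R1 −= (-1)R0 → (0, 1, 2, 2)
  clear (2,0): R2 −= (-2)R0 → (0, -3, -4, 4)
pivot(1,1)=1: scale R1 → (0, 1, 2, 2)
  clear (0,1): R0 −= (-1)R1 → (1, 0, 1, 4)
  clear (2,1): R2 −= (-3)R1 → (0, 0, 2, 10)
pivot(2,2)=2: scale R2 → (0, 0, 1, 5)
  clear (0,2): R0 −= (1)R2 → (1, 0, 0, -1)
  clear (1,2): R1 −= (2)R2 → (0, 1, 0, -8)

M[2][3] = 5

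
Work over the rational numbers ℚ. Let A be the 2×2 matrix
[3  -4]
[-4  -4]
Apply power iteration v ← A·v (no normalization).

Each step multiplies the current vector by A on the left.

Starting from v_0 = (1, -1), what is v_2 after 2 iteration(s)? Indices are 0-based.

v_2 = (21, -28)

v_0 = (1, -1).
v_1 = A·v_0 = (7, 0).
v_2 = A·v_1 = (21, -28).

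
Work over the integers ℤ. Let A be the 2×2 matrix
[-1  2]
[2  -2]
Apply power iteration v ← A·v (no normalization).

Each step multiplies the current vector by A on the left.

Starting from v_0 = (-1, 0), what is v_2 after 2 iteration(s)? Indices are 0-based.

v_2 = (-5, 6)

v_0 = (-1, 0).
v_1 = A·v_0 = (1, -2).
v_2 = A·v_1 = (-5, 6).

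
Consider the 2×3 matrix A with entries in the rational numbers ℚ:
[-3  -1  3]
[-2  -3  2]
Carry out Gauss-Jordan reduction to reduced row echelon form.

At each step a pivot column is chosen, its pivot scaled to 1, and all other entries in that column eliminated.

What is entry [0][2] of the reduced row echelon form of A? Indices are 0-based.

[1] R0 /= -3  ⇒  (1, 1/3, -1)
     R1 -= -2·R0  ⇒  (0, -7/3, 0)
[2] R1 /= -7/3  ⇒  (0, 1, 0)
     R0 -= 1/3·R1  ⇒  (1, 0, -1)

M[0][2] = -1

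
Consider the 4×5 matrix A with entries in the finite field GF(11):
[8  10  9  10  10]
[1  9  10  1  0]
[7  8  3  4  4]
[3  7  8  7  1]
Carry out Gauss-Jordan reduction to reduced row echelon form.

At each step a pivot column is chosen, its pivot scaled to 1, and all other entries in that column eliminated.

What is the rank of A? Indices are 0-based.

[1] R0 /= 8  ⇒  (1, 4, 8, 4, 4)
     R1 -= 1·R0  ⇒  (0, 5, 2, 8, 7)
     R2 -= 7·R0  ⇒  (0, 2, 2, 9, 9)
     R3 -= 3·R0  ⇒  (0, 6, 6, 6, 0)
[2] R1 /= 5  ⇒  (0, 1, 7, 6, 8)
     R0 -= 4·R1  ⇒  (1, 0, 2, 2, 5)
     R2 -= 2·R1  ⇒  (0, 0, 10, 8, 4)
     R3 -= 6·R1  ⇒  (0, 0, 8, 3, 7)
[3] R2 /= 10  ⇒  (0, 0, 1, 3, 7)
     R0 -= 2·R2  ⇒  (1, 0, 0, 7, 2)
     R1 -= 7·R2  ⇒  (0, 1, 0, 7, 3)
     R3 -= 8·R2  ⇒  (0, 0, 0, 1, 6)
[4] R3 /= 1  ⇒  (0, 0, 0, 1, 6)
     R0 -= 7·R3  ⇒  (1, 0, 0, 0, 4)
     R1 -= 7·R3  ⇒  (0, 1, 0, 0, 5)
     R2 -= 3·R3  ⇒  (0, 0, 1, 0, 0)

rank = 4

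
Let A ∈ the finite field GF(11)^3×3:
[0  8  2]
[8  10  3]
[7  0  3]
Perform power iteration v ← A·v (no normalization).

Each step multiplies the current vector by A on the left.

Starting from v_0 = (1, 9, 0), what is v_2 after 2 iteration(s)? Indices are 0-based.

v_2 = (6, 4, 8)

v_0 = (1, 9, 0).
v_1 = A·v_0 = (6, 10, 7).
v_2 = A·v_1 = (6, 4, 8).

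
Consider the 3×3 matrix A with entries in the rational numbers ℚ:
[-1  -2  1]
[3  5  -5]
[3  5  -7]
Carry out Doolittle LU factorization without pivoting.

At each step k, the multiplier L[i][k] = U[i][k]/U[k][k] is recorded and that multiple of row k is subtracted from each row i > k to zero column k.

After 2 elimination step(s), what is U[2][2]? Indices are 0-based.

Step 1: pivot at (0,0) is -1.
  row1 ← row1 − (-3)·row0  ⇒  L[1][0]=-3, U row1=(0, -1, -2)
  row2 ← row2 − (-3)·row0  ⇒  L[2][0]=-3, U row2=(0, -1, -4)
Step 2: pivot at (1,1) is -1.
  row2 ← row2 − (1)·row1  ⇒  L[2][1]=1, U row2=(0, 0, -2)

U[2][2] = -2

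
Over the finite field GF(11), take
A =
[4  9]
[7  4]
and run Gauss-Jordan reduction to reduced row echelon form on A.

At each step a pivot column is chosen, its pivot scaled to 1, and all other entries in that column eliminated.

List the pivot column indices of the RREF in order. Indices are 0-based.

pivot columns: 0, 1

pivot(0,0)=4: scale R0 → (1, 5)
  clear (1,0): R1 −= (7)R0 → (0, 2)
pivot(1,1)=2: scale R1 → (0, 1)
  clear (0,1): R0 −= (5)R1 → (1, 0)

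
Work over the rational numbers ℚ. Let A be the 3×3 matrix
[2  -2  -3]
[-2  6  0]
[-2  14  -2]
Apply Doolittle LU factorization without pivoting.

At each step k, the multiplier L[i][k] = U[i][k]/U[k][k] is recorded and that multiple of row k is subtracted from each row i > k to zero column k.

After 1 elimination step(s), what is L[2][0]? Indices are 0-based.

L[2][0] = -1

[col 0] pivot 2
  R1 -= -1*R0 → (0, 4, -3)  (L[1][0] := -1)
  R2 -= -1*R0 → (0, 12, -5)  (L[2][0] := -1)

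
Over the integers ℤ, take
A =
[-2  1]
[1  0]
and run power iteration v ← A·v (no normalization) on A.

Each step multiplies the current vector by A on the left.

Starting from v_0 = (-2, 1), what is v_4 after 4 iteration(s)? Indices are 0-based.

v_4 = (-70, 29)

v_0 = (-2, 1).
v_1 = A·v_0 = (5, -2).
v_2 = A·v_1 = (-12, 5).
v_3 = A·v_2 = (29, -12).
v_4 = A·v_3 = (-70, 29).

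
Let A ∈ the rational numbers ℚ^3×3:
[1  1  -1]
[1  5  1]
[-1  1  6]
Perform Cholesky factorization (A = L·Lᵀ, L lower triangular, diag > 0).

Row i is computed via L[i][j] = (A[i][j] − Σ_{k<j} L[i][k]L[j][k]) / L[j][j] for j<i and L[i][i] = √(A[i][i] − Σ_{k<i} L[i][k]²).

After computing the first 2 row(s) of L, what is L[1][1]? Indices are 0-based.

Step 1: L[0][0] = √(1) = 1.
  L[1][0] = (1) / L[0][0] = 1.
Step 2: L[1][1] = √(4) = 2.

L[1][1] = 2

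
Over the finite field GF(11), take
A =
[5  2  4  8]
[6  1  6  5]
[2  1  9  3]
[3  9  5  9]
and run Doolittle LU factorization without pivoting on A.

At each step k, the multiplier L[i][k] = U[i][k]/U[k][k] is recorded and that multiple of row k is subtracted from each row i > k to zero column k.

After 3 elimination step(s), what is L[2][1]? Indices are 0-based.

[col 0] pivot 5
  R1 -= 10*R0 → (0, 3, 10, 2)  (L[1][0] := 10)
  R2 -= 7*R0 → (0, 9, 3, 2)  (L[2][0] := 7)
  R3 -= 5*R0 → (0, 10, 7, 2)  (L[3][0] := 5)
[col 1] pivot 3
  R2 -= 3*R1 → (0, 0, 6, 7)  (L[2][1] := 3)
  R3 -= 7*R1 → (0, 0, 3, 10)  (L[3][1] := 7)
[col 2] pivot 6
  R3 -= 6*R2 → (0, 0, 0, 1)  (L[3][2] := 6)

L[2][1] = 3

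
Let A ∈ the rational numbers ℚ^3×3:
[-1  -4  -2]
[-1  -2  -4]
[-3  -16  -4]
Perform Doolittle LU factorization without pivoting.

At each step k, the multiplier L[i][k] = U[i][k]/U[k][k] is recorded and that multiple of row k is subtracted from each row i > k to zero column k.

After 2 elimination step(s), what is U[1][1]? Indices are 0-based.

k=0: U[0][0]=-1
  eliminate (1,0): mult=1, new row 1: (0, 2, -2); set L[1][0]=1
  eliminate (2,0): mult=3, new row 2: (0, -4, 2); set L[2][0]=3
k=1: U[1][1]=2
  eliminate (2,1): mult=-2, new row 2: (0, 0, -2); set L[2][1]=-2

U[1][1] = 2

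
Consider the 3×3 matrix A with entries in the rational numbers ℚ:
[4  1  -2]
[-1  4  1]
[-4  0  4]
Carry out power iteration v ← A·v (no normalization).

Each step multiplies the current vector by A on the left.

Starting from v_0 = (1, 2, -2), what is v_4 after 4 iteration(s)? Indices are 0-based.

v_4 = (2891, -1738, -4312)

v_0 = (1, 2, -2).
v_1 = A·v_0 = (10, 5, -12).
v_2 = A·v_1 = (69, -2, -88).
v_3 = A·v_2 = (450, -165, -628).
v_4 = A·v_3 = (2891, -1738, -4312).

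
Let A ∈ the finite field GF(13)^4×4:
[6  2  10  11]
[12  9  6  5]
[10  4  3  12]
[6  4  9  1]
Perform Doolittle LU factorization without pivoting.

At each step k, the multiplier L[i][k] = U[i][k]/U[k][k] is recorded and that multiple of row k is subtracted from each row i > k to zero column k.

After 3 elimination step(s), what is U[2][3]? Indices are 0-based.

k=0: U[0][0]=6
  eliminate (1,0): mult=2, new row 1: (0, 5, 12, 9); set L[1][0]=2
  eliminate (2,0): mult=6, new row 2: (0, 5, 8, 11); set L[2][0]=6
  eliminate (3,0): mult=1, new row 3: (0, 2, 12, 3); set L[3][0]=1
k=1: U[1][1]=5
  eliminate (2,1): mult=1, new row 2: (0, 0, 9, 2); set L[2][1]=1
  eliminate (3,1): mult=3, new row 3: (0, 0, 2, 2); set L[3][1]=3
k=2: U[2][2]=9
  eliminate (3,2): mult=6, new row 3: (0, 0, 0, 3); set L[3][2]=6

U[2][3] = 2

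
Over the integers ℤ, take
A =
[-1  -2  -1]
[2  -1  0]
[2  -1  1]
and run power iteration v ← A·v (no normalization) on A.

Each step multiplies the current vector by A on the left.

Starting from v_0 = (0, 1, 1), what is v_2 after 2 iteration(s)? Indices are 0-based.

v_0 = (0, 1, 1).
v_1 = A·v_0 = (-3, -1, 0).
v_2 = A·v_1 = (5, -5, -5).

v_2 = (5, -5, -5)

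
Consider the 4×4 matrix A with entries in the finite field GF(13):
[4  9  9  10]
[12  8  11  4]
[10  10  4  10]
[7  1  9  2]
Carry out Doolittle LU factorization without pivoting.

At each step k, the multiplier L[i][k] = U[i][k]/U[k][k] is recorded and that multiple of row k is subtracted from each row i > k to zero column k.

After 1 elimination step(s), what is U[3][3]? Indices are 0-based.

U[3][3] = 4

[col 0] pivot 4
  R1 -= 3*R0 → (0, 7, 10, 0)  (L[1][0] := 3)
  R2 -= 9*R0 → (0, 7, 1, 11)  (L[2][0] := 9)
  R3 -= 5*R0 → (0, 8, 3, 4)  (L[3][0] := 5)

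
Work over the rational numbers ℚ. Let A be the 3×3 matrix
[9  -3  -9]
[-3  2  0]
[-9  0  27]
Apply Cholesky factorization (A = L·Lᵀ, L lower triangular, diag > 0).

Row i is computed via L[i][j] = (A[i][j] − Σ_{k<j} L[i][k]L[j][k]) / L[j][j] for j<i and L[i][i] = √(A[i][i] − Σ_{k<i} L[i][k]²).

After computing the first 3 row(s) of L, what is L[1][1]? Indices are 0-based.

L[1][1] = 1

Step 1: L[0][0] = √(9) = 3.
  L[1][0] = (-3) / L[0][0] = -1.
Step 2: L[1][1] = √(1) = 1.
  L[2][0] = (-9) / L[0][0] = -3.
  L[2][1] = (-3) / L[1][1] = -3.
Step 3: L[2][2] = √(9) = 3.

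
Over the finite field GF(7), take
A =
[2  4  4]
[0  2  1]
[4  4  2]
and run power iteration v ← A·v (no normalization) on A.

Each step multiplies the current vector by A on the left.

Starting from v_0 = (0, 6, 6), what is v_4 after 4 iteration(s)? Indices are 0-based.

v_4 = (4, 4, 2)

v_0 = (0, 6, 6).
v_1 = A·v_0 = (6, 4, 1).
v_2 = A·v_1 = (4, 2, 0).
v_3 = A·v_2 = (2, 4, 3).
v_4 = A·v_3 = (4, 4, 2).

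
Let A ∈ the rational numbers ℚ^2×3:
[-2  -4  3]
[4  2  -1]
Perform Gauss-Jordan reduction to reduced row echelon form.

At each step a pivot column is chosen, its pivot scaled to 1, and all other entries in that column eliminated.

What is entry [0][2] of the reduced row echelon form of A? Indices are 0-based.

M[0][2] = 1/6

pivot(0,0)=-2: scale R0 → (1, 2, -3/2)
  clear (1,0): R1 −= (4)R0 → (0, -6, 5)
pivot(1,1)=-6: scale R1 → (0, 1, -5/6)
  clear (0,1): R0 −= (2)R1 → (1, 0, 1/6)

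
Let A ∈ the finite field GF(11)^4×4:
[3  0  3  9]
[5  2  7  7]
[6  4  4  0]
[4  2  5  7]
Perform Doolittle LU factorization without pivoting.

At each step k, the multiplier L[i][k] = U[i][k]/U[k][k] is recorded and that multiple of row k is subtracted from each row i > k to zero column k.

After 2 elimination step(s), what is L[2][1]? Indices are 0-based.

L[2][1] = 2

k=0: U[0][0]=3
  eliminate (1,0): mult=9, new row 1: (0, 2, 2, 3); set L[1][0]=9
  eliminate (2,0): mult=2, new row 2: (0, 4, 9, 4); set L[2][0]=2
  eliminate (3,0): mult=5, new row 3: (0, 2, 1, 6); set L[3][0]=5
k=1: U[1][1]=2
  eliminate (2,1): mult=2, new row 2: (0, 0, 5, 9); set L[2][1]=2
  eliminate (3,1): mult=1, new row 3: (0, 0, 10, 3); set L[3][1]=1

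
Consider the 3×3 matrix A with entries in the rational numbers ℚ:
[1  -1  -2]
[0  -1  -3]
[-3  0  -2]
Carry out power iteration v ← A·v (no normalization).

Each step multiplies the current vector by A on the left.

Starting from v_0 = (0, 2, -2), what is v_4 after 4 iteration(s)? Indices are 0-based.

v_4 = (-140, -232, -218)

v_0 = (0, 2, -2).
v_1 = A·v_0 = (2, 4, 4).
v_2 = A·v_1 = (-10, -16, -14).
v_3 = A·v_2 = (34, 58, 58).
v_4 = A·v_3 = (-140, -232, -218).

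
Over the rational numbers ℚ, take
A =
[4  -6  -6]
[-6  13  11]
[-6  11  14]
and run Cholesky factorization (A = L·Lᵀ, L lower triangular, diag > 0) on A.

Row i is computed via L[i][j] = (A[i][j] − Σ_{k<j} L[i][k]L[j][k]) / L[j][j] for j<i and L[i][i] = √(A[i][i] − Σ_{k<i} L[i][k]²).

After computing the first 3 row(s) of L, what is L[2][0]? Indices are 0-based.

Step 1: L[0][0] = √(4) = 2.
  L[1][0] = (-6) / L[0][0] = -3.
Step 2: L[1][1] = √(4) = 2.
  L[2][0] = (-6) / L[0][0] = -3.
  L[2][1] = (2) / L[1][1] = 1.
Step 3: L[2][2] = √(4) = 2.

L[2][0] = -3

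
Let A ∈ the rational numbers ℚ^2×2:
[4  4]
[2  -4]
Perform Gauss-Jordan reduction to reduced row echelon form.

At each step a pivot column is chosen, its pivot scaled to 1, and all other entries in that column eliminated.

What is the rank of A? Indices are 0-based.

rank = 2

step 1: normalize row 0 (÷4) = (1, 1)
  row 1: subtract 2×row0 = (0, -6)
step 2: normalize row 1 (÷-6) = (0, 1)
  row 0: subtract 1×row1 = (1, 0)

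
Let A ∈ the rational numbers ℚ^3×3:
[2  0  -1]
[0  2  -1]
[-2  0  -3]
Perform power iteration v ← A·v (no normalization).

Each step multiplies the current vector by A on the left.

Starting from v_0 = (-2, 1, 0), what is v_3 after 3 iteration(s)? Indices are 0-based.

v_3 = (-20, 4, 36)

v_0 = (-2, 1, 0).
v_1 = A·v_0 = (-4, 2, 4).
v_2 = A·v_1 = (-12, 0, -4).
v_3 = A·v_2 = (-20, 4, 36).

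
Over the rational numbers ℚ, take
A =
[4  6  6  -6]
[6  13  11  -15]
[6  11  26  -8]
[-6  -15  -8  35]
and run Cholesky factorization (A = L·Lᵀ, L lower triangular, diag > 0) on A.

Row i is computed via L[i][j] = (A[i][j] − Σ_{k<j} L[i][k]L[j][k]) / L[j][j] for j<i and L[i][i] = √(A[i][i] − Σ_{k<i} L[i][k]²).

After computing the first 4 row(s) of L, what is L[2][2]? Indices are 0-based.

L[2][2] = 4

Step 1: L[0][0] = √(4) = 2.
  L[1][0] = (6) / L[0][0] = 3.
Step 2: L[1][1] = √(4) = 2.
  L[2][0] = (6) / L[0][0] = 3.
  L[2][1] = (2) / L[1][1] = 1.
Step 3: L[2][2] = √(16) = 4.
  L[3][0] = (-6) / L[0][0] = -3.
  L[3][1] = (-6) / L[1][1] = -3.
  L[3][2] = (4) / L[2][2] = 1.
Step 4: L[3][3] = √(16) = 4.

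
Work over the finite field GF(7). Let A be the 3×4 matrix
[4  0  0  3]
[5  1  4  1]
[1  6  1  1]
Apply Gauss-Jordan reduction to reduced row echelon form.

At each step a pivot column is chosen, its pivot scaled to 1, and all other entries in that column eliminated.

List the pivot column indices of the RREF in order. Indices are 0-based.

step 1: normalize row 0 (÷4) = (1, 0, 0, 6)
  row 1: subtract 5×row0 = (0, 1, 4, 6)
  row 2: subtract 1×row0 = (0, 6, 1, 2)
step 2: normalize row 1 (÷1) = (0, 1, 4, 6)
  row 2: subtract 6×row1 = (0, 0, 5, 1)
step 3: normalize row 2 (÷5) = (0, 0, 1, 3)
  row 1: subtract 4×row2 = (0, 1, 0, 1)

pivot columns: 0, 1, 2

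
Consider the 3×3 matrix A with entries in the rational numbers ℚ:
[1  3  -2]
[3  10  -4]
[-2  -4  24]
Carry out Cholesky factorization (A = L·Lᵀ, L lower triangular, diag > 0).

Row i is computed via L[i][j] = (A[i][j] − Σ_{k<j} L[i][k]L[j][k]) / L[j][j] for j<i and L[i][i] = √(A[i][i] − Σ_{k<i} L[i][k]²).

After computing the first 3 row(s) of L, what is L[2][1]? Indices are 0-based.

L[2][1] = 2

Step 1: L[0][0] = √(1) = 1.
  L[1][0] = (3) / L[0][0] = 3.
Step 2: L[1][1] = √(1) = 1.
  L[2][0] = (-2) / L[0][0] = -2.
  L[2][1] = (2) / L[1][1] = 2.
Step 3: L[2][2] = √(16) = 4.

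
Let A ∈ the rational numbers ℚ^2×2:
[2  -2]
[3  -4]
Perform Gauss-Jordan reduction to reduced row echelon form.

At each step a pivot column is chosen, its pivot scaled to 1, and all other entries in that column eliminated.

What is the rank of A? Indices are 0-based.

rank = 2

[1] R0 /= 2  ⇒  (1, -1)
     R1 -= 3·R0  ⇒  (0, -1)
[2] R1 /= -1  ⇒  (0, 1)
     R0 -= -1·R1  ⇒  (1, 0)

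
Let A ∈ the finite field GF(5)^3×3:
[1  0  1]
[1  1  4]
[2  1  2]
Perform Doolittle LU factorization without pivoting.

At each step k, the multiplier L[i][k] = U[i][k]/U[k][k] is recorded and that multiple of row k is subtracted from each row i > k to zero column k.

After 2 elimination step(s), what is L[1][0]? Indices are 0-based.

L[1][0] = 1

k=0: U[0][0]=1
  eliminate (1,0): mult=1, new row 1: (0, 1, 3); set L[1][0]=1
  eliminate (2,0): mult=2, new row 2: (0, 1, 0); set L[2][0]=2
k=1: U[1][1]=1
  eliminate (2,1): mult=1, new row 2: (0, 0, 2); set L[2][1]=1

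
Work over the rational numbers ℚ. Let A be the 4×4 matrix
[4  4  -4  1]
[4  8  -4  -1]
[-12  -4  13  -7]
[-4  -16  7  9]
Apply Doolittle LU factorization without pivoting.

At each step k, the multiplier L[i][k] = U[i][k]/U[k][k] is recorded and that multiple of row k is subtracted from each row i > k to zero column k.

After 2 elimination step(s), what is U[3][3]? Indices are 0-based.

U[3][3] = 4

Step 1: pivot at (0,0) is 4.
  row1 ← row1 − (1)·row0  ⇒  L[1][0]=1, U row1=(0, 4, 0, -2)
  row2 ← row2 − (-3)·row0  ⇒  L[2][0]=-3, U row2=(0, 8, 1, -4)
  row3 ← row3 − (-1)·row0  ⇒  L[3][0]=-1, U row3=(0, -12, 3, 10)
Step 2: pivot at (1,1) is 4.
  row2 ← row2 − (2)·row1  ⇒  L[2][1]=2, U row2=(0, 0, 1, 0)
  row3 ← row3 − (-3)·row1  ⇒  L[3][1]=-3, U row3=(0, 0, 3, 4)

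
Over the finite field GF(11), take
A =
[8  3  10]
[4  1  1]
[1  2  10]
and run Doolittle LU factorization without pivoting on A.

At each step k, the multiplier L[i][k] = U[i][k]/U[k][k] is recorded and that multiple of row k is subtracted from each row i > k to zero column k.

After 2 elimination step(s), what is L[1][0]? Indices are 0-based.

L[1][0] = 6

[col 0] pivot 8
  R1 -= 6*R0 → (0, 5, 7)  (L[1][0] := 6)
  R2 -= 7*R0 → (0, 3, 6)  (L[2][0] := 7)
[col 1] pivot 5
  R2 -= 5*R1 → (0, 0, 4)  (L[2][1] := 5)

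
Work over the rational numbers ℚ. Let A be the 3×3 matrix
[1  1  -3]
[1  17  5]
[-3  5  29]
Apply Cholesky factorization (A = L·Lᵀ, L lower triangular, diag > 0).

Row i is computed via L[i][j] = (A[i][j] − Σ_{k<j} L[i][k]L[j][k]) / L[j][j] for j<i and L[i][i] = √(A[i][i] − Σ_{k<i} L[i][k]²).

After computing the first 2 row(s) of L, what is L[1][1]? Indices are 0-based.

Step 1: L[0][0] = √(1) = 1.
  L[1][0] = (1) / L[0][0] = 1.
Step 2: L[1][1] = √(16) = 4.

L[1][1] = 4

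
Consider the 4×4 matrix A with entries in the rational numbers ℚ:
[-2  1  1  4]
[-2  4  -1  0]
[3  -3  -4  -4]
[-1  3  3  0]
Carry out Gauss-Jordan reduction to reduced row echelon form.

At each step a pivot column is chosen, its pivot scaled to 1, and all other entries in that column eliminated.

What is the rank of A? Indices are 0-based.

rank = 4

pivot(0,0)=-2: scale R0 → (1, -1/2, -1/2, -2)
  clear (1,0): R1 −= (-2)R0 → (0, 3, -2, -4)
  clear (2,0): R2 −= (3)R0 → (0, -3/2, -5/2, 2)
  clear (3,0): R3 −= (-1)R0 → (0, 5/2, 5/2, -2)
pivot(1,1)=3: scale R1 → (0, 1, -2/3, -4/3)
  clear (0,1): R0 −= (-1/2)R1 → (1, 0, -5/6, -8/3)
  clear (2,1): R2 −= (-3/2)R1 → (0, 0, -7/2, 0)
  clear (3,1): R3 −= (5/2)R1 → (0, 0, 25/6, 4/3)
pivot(2,2)=-7/2: scale R2 → (0, 0, 1, 0)
  clear (0,2): R0 −= (-5/6)R2 → (1, 0, 0, -8/3)
  clear (1,2): R1 −= (-2/3)R2 → (0, 1, 0, -4/3)
  clear (3,2): R3 −= (25/6)R2 → (0, 0, 0, 4/3)
pivot(3,3)=4/3: scale R3 → (0, 0, 0, 1)
  clear (0,3): R0 −= (-8/3)R3 → (1, 0, 0, 0)
  clear (1,3): R1 −= (-4/3)R3 → (0, 1, 0, 0)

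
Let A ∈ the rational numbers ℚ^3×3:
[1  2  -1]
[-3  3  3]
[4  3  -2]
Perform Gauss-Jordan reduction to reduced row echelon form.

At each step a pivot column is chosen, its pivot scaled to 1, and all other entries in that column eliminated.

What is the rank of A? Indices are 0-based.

rank = 3

[1] R0 /= 1  ⇒  (1, 2, -1)
     R1 -= -3·R0  ⇒  (0, 9, 0)
     R2 -= 4·R0  ⇒  (0, -5, 2)
[2] R1 /= 9  ⇒  (0, 1, 0)
     R0 -= 2·R1  ⇒  (1, 0, -1)
     R2 -= -5·R1  ⇒  (0, 0, 2)
[3] R2 /= 2  ⇒  (0, 0, 1)
     R0 -= -1·R2  ⇒  (1, 0, 0)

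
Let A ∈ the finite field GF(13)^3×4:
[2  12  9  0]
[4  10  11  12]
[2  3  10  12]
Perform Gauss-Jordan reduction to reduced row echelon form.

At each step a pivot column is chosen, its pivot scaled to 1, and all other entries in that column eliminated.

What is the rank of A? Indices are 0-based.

rank = 3

step 1: normalize row 0 (÷2) = (1, 6, 11, 0)
  row 1: subtract 4×row0 = (0, 12, 6, 12)
  row 2: subtract 2×row0 = (0, 4, 1, 12)
step 2: normalize row 1 (÷12) = (0, 1, 7, 1)
  row 0: subtract 6×row1 = (1, 0, 8, 7)
  row 2: subtract 4×row1 = (0, 0, 12, 8)
step 3: normalize row 2 (÷12) = (0, 0, 1, 5)
  row 0: subtract 8×row2 = (1, 0, 0, 6)
  row 1: subtract 7×row2 = (0, 1, 0, 5)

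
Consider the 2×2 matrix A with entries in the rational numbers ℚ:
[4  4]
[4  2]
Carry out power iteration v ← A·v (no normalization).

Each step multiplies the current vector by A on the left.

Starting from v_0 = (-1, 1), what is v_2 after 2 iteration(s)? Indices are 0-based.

v_2 = (-8, -4)

v_0 = (-1, 1).
v_1 = A·v_0 = (0, -2).
v_2 = A·v_1 = (-8, -4).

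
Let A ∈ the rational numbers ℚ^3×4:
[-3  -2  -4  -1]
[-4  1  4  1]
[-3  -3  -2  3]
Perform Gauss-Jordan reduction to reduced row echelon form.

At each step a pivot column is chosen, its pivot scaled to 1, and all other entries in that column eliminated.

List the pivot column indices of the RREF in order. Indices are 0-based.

pivot columns: 0, 1, 2

pivot(0,0)=-3: scale R0 → (1, 2/3, 4/3, 1/3)
  clear (1,0): R1 −= (-4)R0 → (0, 11/3, 28/3, 7/3)
  clear (2,0): R2 −= (-3)R0 → (0, -1, 2, 4)
pivot(1,1)=11/3: scale R1 → (0, 1, 28/11, 7/11)
  clear (0,1): R0 −= (2/3)R1 → (1, 0, -4/11, -1/11)
  clear (2,1): R2 −= (-1)R1 → (0, 0, 50/11, 51/11)
pivot(2,2)=50/11: scale R2 → (0, 0, 1, 51/50)
  clear (0,2): R0 −= (-4/11)R2 → (1, 0, 0, 7/25)
  clear (1,2): R1 −= (28/11)R2 → (0, 1, 0, -49/25)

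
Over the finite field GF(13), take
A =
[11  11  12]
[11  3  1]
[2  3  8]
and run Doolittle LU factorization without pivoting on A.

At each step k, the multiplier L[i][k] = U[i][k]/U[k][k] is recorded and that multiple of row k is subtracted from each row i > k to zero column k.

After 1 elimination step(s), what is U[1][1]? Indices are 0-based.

U[1][1] = 5

k=0: U[0][0]=11
  eliminate (1,0): mult=1, new row 1: (0, 5, 2); set L[1][0]=1
  eliminate (2,0): mult=12, new row 2: (0, 1, 7); set L[2][0]=12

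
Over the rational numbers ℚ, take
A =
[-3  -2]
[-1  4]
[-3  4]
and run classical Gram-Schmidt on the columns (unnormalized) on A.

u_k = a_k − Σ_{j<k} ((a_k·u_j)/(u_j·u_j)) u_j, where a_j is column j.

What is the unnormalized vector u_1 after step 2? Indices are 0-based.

u_1 = (-68/19, 66/19, 46/19)

Step 1: u_0 = a_0 = (-3, -1, -3).
Step 2: u_1 = a_1 − (-10/19)·u_0 = (-68/19, 66/19, 46/19).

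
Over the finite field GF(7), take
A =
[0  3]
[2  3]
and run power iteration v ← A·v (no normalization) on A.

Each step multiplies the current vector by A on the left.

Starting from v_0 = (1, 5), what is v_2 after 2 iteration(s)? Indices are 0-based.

v_2 = (2, 4)

v_0 = (1, 5).
v_1 = A·v_0 = (1, 3).
v_2 = A·v_1 = (2, 4).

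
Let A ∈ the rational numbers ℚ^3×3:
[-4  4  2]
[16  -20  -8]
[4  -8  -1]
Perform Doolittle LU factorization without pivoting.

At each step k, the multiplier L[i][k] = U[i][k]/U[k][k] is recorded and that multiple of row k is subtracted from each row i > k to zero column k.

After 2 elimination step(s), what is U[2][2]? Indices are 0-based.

U[2][2] = 1

[col 0] pivot -4
  R1 -= -4*R0 → (0, -4, 0)  (L[1][0] := -4)
  R2 -= -1*R0 → (0, -4, 1)  (L[2][0] := -1)
[col 1] pivot -4
  R2 -= 1*R1 → (0, 0, 1)  (L[2][1] := 1)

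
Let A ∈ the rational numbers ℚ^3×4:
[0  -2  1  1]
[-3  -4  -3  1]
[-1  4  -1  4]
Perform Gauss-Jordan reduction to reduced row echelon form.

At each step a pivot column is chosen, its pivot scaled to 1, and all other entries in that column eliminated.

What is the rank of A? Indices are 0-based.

pivot(0,0): swap R0↔R1
pivot(0,0)=-3: scale R0 → (1, 4/3, 1, -1/3)
  clear (2,0): R2 −= (-1)R0 → (0, 16/3, 0, 11/3)
pivot(1,1)=-2: scale R1 → (0, 1, -1/2, -1/2)
  clear (0,1): R0 −= (4/3)R1 → (1, 0, 5/3, 1/3)
  clear (2,1): R2 −= (16/3)R1 → (0, 0, 8/3, 19/3)
pivot(2,2)=8/3: scale R2 → (0, 0, 1, 19/8)
  clear (0,2): R0 −= (5/3)R2 → (1, 0, 0, -29/8)
  clear (1,2): R1 −= (-1/2)R2 → (0, 1, 0, 11/16)

rank = 3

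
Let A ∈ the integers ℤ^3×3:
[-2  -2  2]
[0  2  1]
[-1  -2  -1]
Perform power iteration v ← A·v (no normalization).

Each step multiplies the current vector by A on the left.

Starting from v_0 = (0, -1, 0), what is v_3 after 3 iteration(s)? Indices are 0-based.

v_3 = (-4, -4, 0)

v_0 = (0, -1, 0).
v_1 = A·v_0 = (2, -2, 2).
v_2 = A·v_1 = (4, -2, 0).
v_3 = A·v_2 = (-4, -4, 0).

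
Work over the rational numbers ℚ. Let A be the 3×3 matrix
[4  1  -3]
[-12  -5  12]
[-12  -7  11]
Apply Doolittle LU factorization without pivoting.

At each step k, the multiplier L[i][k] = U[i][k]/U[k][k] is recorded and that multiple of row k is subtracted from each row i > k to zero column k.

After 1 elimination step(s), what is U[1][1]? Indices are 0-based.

[col 0] pivot 4
  R1 -= -3*R0 → (0, -2, 3)  (L[1][0] := -3)
  R2 -= -3*R0 → (0, -4, 2)  (L[2][0] := -3)

U[1][1] = -2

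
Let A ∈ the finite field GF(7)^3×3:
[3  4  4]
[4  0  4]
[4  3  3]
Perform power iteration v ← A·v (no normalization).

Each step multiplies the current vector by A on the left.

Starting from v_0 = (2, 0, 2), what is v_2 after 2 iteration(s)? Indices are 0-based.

v_0 = (2, 0, 2).
v_1 = A·v_0 = (0, 2, 0).
v_2 = A·v_1 = (1, 0, 6).

v_2 = (1, 0, 6)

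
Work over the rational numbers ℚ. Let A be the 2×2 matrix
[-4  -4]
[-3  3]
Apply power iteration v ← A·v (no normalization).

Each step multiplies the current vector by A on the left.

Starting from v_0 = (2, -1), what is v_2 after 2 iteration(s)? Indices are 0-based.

v_0 = (2, -1).
v_1 = A·v_0 = (-4, -9).
v_2 = A·v_1 = (52, -15).

v_2 = (52, -15)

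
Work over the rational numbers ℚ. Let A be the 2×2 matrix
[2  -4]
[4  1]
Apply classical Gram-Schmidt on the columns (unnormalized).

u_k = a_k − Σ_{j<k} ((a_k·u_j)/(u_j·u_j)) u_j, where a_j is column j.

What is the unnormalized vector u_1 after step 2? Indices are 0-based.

u_1 = (-18/5, 9/5)

Step 1: u_0 = a_0 = (2, 4).
Step 2: u_1 = a_1 − (-1/5)·u_0 = (-18/5, 9/5).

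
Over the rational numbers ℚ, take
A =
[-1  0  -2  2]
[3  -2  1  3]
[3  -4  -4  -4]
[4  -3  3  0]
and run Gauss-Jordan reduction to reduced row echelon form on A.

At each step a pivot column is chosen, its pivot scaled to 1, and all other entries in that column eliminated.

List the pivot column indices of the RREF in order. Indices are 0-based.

step 1: normalize row 0 (÷-1) = (1, 0, 2, -2)
  row 1: subtract 3×row0 = (0, -2, -5, 9)
  row 2: subtract 3×row0 = (0, -4, -10, 2)
  row 3: subtract 4×row0 = (0, -3, -5, 8)
step 2: normalize row 1 (÷-2) = (0, 1, 5/2, -9/2)
  row 2: subtract -4×row1 = (0, 0, 0, -16)
  row 3: subtract -3×row1 = (0, 0, 5/2, -11/2)
step 3: exchange rows 2,3
step 3: normalize row 2 (÷5/2) = (0, 0, 1, -11/5)
  row 0: subtract 2×row2 = (1, 0, 0, 12/5)
  row 1: subtract 5/2×row2 = (0, 1, 0, 1)
step 4: normalize row 3 (÷-16) = (0, 0, 0, 1)
  row 0: subtract 12/5×row3 = (1, 0, 0, 0)
  row 1: subtract 1×row3 = (0, 1, 0, 0)
  row 2: subtract -11/5×row3 = (0, 0, 1, 0)

pivot columns: 0, 1, 2, 3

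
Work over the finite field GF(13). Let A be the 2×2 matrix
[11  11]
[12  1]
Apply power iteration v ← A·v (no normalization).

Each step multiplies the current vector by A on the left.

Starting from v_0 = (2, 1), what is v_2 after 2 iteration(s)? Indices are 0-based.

v_2 = (1, 5)

v_0 = (2, 1).
v_1 = A·v_0 = (7, 12).
v_2 = A·v_1 = (1, 5).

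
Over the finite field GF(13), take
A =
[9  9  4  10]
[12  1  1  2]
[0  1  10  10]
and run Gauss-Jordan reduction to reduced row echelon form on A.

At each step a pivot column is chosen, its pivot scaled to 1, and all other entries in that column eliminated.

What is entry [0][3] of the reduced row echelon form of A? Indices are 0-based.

M[0][3] = 3

pivot(0,0)=9: scale R0 → (1, 1, 12, 4)
  clear (1,0): R1 −= (12)R0 → (0, 2, 0, 6)
pivot(1,1)=2: scale R1 → (0, 1, 0, 3)
  clear (0,1): R0 −= (1)R1 → (1, 0, 12, 1)
  clear (2,1): R2 −= (1)R1 → (0, 0, 10, 7)
pivot(2,2)=10: scale R2 → (0, 0, 1, 2)
  clear (0,2): R0 −= (12)R2 → (1, 0, 0, 3)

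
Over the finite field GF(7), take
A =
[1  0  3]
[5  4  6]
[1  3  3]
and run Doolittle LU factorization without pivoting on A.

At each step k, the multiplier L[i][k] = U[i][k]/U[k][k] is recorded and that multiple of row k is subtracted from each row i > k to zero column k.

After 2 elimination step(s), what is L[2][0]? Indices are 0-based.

L[2][0] = 1

[col 0] pivot 1
  R1 -= 5*R0 → (0, 4, 5)  (L[1][0] := 5)
  R2 -= 1*R0 → (0, 3, 0)  (L[2][0] := 1)
[col 1] pivot 4
  R2 -= 6*R1 → (0, 0, 5)  (L[2][1] := 6)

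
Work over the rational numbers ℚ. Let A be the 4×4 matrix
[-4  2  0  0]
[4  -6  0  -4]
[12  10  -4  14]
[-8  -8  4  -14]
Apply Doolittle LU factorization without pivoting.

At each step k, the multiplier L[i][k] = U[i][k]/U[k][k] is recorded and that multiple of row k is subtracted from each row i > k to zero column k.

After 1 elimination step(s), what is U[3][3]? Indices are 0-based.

U[3][3] = -14

Step 1: pivot at (0,0) is -4.
  row1 ← row1 − (-1)·row0  ⇒  L[1][0]=-1, U row1=(0, -4, 0, -4)
  row2 ← row2 − (-3)·row0  ⇒  L[2][0]=-3, U row2=(0, 16, -4, 14)
  row3 ← row3 − (2)·row0  ⇒  L[3][0]=2, U row3=(0, -12, 4, -14)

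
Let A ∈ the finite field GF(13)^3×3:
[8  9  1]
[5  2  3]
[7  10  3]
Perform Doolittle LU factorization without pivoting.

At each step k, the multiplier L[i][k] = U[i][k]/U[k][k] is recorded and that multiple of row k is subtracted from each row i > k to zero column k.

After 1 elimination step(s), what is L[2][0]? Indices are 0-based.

L[2][0] = 9

k=0: U[0][0]=8
  eliminate (1,0): mult=12, new row 1: (0, 11, 4); set L[1][0]=12
  eliminate (2,0): mult=9, new row 2: (0, 7, 7); set L[2][0]=9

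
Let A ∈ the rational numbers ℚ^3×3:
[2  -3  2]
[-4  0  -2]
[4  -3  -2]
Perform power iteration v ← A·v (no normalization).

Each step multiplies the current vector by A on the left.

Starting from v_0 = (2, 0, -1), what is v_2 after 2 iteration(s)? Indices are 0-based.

v_0 = (2, 0, -1).
v_1 = A·v_0 = (2, -6, 10).
v_2 = A·v_1 = (42, -28, 6).

v_2 = (42, -28, 6)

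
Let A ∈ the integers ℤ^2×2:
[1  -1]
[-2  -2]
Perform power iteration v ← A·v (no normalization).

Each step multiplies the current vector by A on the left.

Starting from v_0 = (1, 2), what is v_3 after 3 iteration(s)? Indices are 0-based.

v_0 = (1, 2).
v_1 = A·v_0 = (-1, -6).
v_2 = A·v_1 = (5, 14).
v_3 = A·v_2 = (-9, -38).

v_3 = (-9, -38)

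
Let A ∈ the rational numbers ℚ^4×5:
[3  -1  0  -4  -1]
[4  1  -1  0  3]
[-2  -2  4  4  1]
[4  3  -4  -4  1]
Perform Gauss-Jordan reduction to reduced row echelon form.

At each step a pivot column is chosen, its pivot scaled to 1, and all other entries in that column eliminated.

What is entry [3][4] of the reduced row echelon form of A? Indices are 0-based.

M[3][4] = 7/12

pivot(0,0)=3: scale R0 → (1, -1/3, 0, -4/3, -1/3)
  clear (1,0): R1 −= (4)R0 → (0, 7/3, -1, 16/3, 13/3)
  clear (2,0): R2 −= (-2)R0 → (0, -8/3, 4, 4/3, 1/3)
  clear (3,0): R3 −= (4)R0 → (0, 13/3, -4, 4/3, 7/3)
pivot(1,1)=7/3: scale R1 → (0, 1, -3/7, 16/7, 13/7)
  clear (0,1): R0 −= (-1/3)R1 → (1, 0, -1/7, -4/7, 2/7)
  clear (2,1): R2 −= (-8/3)R1 → (0, 0, 20/7, 52/7, 37/7)
  clear (3,1): R3 −= (13/3)R1 → (0, 0, -15/7, -60/7, -40/7)
pivot(2,2)=20/7: scale R2 → (0, 0, 1, 13/5, 37/20)
  clear (0,2): R0 −= (-1/7)R2 → (1, 0, 0, -1/5, 11/20)
  clear (1,2): R1 −= (-3/7)R2 → (0, 1, 0, 17/5, 53/20)
  clear (3,2): R3 −= (-15/7)R2 → (0, 0, 0, -3, -7/4)
pivot(3,3)=-3: scale R3 → (0, 0, 0, 1, 7/12)
  clear (0,3): R0 −= (-1/5)R3 → (1, 0, 0, 0, 2/3)
  clear (1,3): R1 −= (17/5)R3 → (0, 1, 0, 0, 2/3)
  clear (2,3): R2 −= (13/5)R3 → (0, 0, 1, 0, 1/3)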